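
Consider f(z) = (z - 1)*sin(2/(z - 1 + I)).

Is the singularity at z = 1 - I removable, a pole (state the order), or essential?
Let u = z - 1 + I. Then
  sin(2/u) = Σ_{k≥0} (-1)^k (2)^(2k+1)/((2k+1)!·u^(2k+1)) = 2/u - 4/(3*u^3) + 4/(15*u^5) + ...
which has infinitely many negative powers of u, so sin(2/(z - 1 + I)) has an essential singularity at z = 1 - I.
The extra factor z - 1 is a nonzero polynomial; if the product had at most a pole at z = 1 - I, dividing by that polynomial would leave sin(2/(z - 1 + I)) with at most a pole too — contradiction. (Equivalently, the product's Laurent series still has infinitely many negative powers.)
So the singularity is essential.

Final answer: essential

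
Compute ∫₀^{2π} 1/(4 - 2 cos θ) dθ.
Call the integral J. The integrand is 2π-periodic and we integrate over a full period, so shifting θ does not change the value (θ → θ + π flips the sign of the trig term). Hence
  J = ∫₀^{2π} dθ/(4 + 2 cos θ).
Put z = e^{iθ}: then cos θ = (z + 1/z)/2, dθ = dz/(iz), and z runs once counterclockwise around |z| = 1:
  J = ∮_{|z|=1} 1/(4 + 2*(z + 1/z)/2) · dz/(iz) = (2/i) ∮_{|z|=1} dz/(2*z^2 + 8*z + 2).
The roots of 2*z^2 + 8*z + 2 are z = (-4 ± sqrt(4^2 - 2^2))/2, with sqrt(12) = 2*sqrt(3); their product is 1, so only z₊ = -2 + sqrt(3) lies inside the unit circle (z₋ = -2 - sqrt(3) lies outside).
z₊ is a simple zero of q(z) = 2*z^2 + 8*z + 2, so Res(1/q, z₊) = 1/q'(z₊) with q'(z) = 4*z + 8; and q'(z₊) = 2*(z₊ - z₋) = 4*sqrt(3).
Therefore J = (2/i) · 2πi · 1/(4*sqrt(3)) = 2*pi/(2*sqrt(3)) = sqrt(3)*pi/3

Final answer: sqrt(3)*pi/3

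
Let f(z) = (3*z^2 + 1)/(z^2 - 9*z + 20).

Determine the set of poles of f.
The singularities of f are the zeros of the denominator. Factoring,
  z^2 - 9*z + 20 = (z - 4)*(z - 5)
so the candidates are z = 4, z = 5.

Check the numerator P(z) = 3*z^2 + 1 at each one:
  P(4) = 49 ≠ 0, so z = 4 is a (simple) pole.
  P(5) = 76 ≠ 0, so z = 5 is a (simple) pole.

Poles of f: {4, 5}

Final answer: {4, 5}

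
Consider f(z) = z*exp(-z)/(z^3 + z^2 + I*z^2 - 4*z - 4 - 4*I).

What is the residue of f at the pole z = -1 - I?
Write f(z) = P(z)/Q(z) with P(z) = z*exp(-z) and Q(z) = z^3 + z^2 + I*z^2 - 4*z - 4 - 4*I.
The denominator factors as Q(z) = (z - 2)*(z + 1 + I)*(z + 2), so z = -1 - I is a simple zero of Q and P is analytic there; z = -1 - I is therefore a simple pole and
  Res(f, z₀) = P(z₀)/Q'(z₀).

Q'(z) = 3*z^2 + 2*z + 2*I*z - 4, so Q'(-1 - I) = -4 + 2*I.
P(-1 - I) = (-1 - I)*exp(1 + I).

Res(f, -1 - I) = ((-1 - I)*exp(1 + I))/(-4 + 2*I) = (1/10 + 3*I/10)*exp(1 + I)

Final answer: (1/10 + 3*I/10)*exp(1 + I)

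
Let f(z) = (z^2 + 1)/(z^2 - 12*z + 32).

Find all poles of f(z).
The singularities of f are the zeros of the denominator. Factoring,
  z^2 - 12*z + 32 = (z - 4)*(z - 8)
so the candidates are z = 4, z = 8.

Check the numerator P(z) = z^2 + 1 at each one:
  P(4) = 17 ≠ 0, so z = 4 is a (simple) pole.
  P(8) = 65 ≠ 0, so z = 8 is a (simple) pole.

Poles of f: {4, 8}

Final answer: {4, 8}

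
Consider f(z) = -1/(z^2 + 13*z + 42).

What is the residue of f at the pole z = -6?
-1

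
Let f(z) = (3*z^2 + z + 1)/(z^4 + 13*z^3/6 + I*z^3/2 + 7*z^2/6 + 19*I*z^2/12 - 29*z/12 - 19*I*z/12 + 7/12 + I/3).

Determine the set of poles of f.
{-2 + I, -1 - 3*I/2, 1/3, 1/2}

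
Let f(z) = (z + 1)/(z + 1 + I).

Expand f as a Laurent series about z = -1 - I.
-I/(z + 1 + I) + 1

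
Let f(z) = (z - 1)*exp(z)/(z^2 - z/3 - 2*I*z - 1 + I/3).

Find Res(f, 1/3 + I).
(-2 + 3*I)*exp(1/3 + I)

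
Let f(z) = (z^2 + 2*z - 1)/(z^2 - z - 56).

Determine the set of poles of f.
The singularities of f are the zeros of the denominator. Factoring,
  z^2 - z - 56 = (z - 8)*(z + 7)
so the candidates are z = 8, z = -7.

Check the numerator P(z) = z^2 + 2*z - 1 at each one:
  P(8) = 79 ≠ 0, so z = 8 is a (simple) pole.
  P(-7) = 34 ≠ 0, so z = -7 is a (simple) pole.

Poles of f: {-7, 8}

Final answer: {-7, 8}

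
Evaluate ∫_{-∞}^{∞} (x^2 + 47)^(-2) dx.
sqrt(47)*pi/4418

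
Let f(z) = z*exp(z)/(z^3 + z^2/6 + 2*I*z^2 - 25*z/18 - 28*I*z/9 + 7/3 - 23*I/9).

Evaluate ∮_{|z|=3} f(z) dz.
pi*(1896/3961 + 984*I/3961)*exp(-2/3 - 2*I/3) + pi*(-6264/8177 - 3708*I/8177)*exp(-1 - 2*I) + pi*(32208/112073 + 22980*I/112073)*exp(3/2 + 2*I/3)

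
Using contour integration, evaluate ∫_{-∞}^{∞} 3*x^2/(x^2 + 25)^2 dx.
Let f(z) = 3*z^2/(z^2 + 25)^2. The denominator has no real zeros and deg Q - deg P = 2 ≥ 2, so the integral of f over the upper semicircle |z| = R tends to 0 as R → ∞. Closing the contour in the upper half-plane,
  ∫_{-∞}^{∞} f(x) dx = 2πi · Σ Res(f, z_k)  over the poles with Im z_k > 0.

Zeros of the denominator: z^2 + 25 = 0 gives z = ±5*I.
Upper half-plane: z = 5*I (a pole of order 2).

Write f(z) = g(z)/(z - 5*I)^2 with g(z) = 3*z^2/(z + 5*I)^2. For a double pole, Res(f, z₀) = g'(z₀):
  g'(z) = 30*I*z/(z + 5*I)^3
  Res(f, 5*I) = g'(5*I) = -3*I/20

∫_{-∞}^{∞} f(x) dx = 2πi · (-3*I/20) = 3*pi/10

Final answer: 3*pi/10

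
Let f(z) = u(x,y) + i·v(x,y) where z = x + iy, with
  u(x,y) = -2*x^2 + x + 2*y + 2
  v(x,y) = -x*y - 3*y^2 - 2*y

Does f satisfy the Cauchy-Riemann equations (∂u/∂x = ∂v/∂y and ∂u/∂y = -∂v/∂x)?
∂u/∂x = 1 - 4*x
∂v/∂y = -x - 6*y - 2
∂u/∂y = 2
∂v/∂x = -y
∂u/∂x ≠ ∂v/∂y and ∂u/∂y ≠ -∂v/∂x; the Cauchy-Riemann equations are not satisfied, so f is not analytic.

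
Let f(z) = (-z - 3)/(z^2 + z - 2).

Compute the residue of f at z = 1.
-4/3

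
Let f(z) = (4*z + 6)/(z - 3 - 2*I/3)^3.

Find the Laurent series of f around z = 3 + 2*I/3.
Put w = z - (3 + 2*I/3), i.e. z = w + 3 + 2*I/3. The denominator is w^3, so it suffices to rewrite the numerator in powers of w.

P(z) = 4*z + 6
P(w + 3 + 2*I/3) = 18 + 8*I/3 + 4*w

Dividing each term by w^3:
  f = (18 + 8*I/3)/w^3 + 4/w^2

Substituting back w = z - 3 - 2*I/3:
  f(z) = (18 + 8*I/3)/(z - 3 - 2*I/3)^3 + 4/(z - 3 - 2*I/3)^2

The series is finite because the numerator is a polynomial; the negative powers form the principal part.

Final answer: (18 + 8*I/3)/(z - 3 - 2*I/3)^3 + 4/(z - 3 - 2*I/3)^2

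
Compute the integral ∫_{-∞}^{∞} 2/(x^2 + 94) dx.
Let f(z) = 2/(z^2 + 94). The denominator has no real zeros and deg Q - deg P = 2 ≥ 2, so the integral of f over the upper semicircle |z| = R tends to 0 as R → ∞. Closing the contour in the upper half-plane,
  ∫_{-∞}^{∞} f(x) dx = 2πi · Σ Res(f, z_k)  over the poles with Im z_k > 0.

Zeros of the denominator: z^2 + 94 = 0 gives z = ±sqrt(94)*I.
Upper half-plane: z = sqrt(94)*I (simple).

Each pole is a simple zero of Q(z) = z^2 + 94, so Res(f, z₀) = P(z₀)/Q'(z₀) with P(z) = 2, Q'(z) = 2*z:
  Res(f, sqrt(94)*I) = (2)/(2*sqrt(94)*I) = -sqrt(94)*I/94

∫_{-∞}^{∞} f(x) dx = 2πi · (-sqrt(94)*I/94) = sqrt(94)*pi/47

Final answer: sqrt(94)*pi/47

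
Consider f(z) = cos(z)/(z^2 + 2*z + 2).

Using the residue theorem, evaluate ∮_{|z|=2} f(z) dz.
By the residue theorem, ∮_C f(z) dz = 2πi · (sum of the residues of f at the poles inside |z| = 2).

The denominator factors as (z + 1 + I)*(z + 1 - I), so the singularities of f are simple poles at z = -1 - I, z = -1 + I.
  |-1 - I|² = 2 < 4 = 2², so this pole is inside the contour.
  |-1 + I|² = 2 < 4 = 2², so this pole is inside the contour.

With P(z) = cos(z) and Q(z) = z^2 + 2*z + 2, each pole is simple, so Res(f, z₀) = P(z₀)/Q'(z₀) with Q'(z) = 2*z + 2.
  Res(f, -1 - I) = P(-1 - I)/Q'(-1 - I) = (cos(1 + I))/(-2*I) = I*cos(1 + I)/2
  Res(f, -1 + I) = P(-1 + I)/Q'(-1 + I) = (cos(1 - I))/(2*I) = -I*cos(1 - I)/2

Sum of residues inside C: -I*cos(1 - I)/2 + I*cos(1 + I)/2
∮_C f(z) dz = 2πi · (-I*cos(1 - I)/2 + I*cos(1 + I)/2) = -pi*cos(1 + I) + pi*cos(1 - I)

Final answer: -pi*cos(1 + I) + pi*cos(1 - I)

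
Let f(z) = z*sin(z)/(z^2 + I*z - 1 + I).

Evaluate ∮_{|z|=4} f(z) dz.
By the residue theorem, ∮_C f(z) dz = 2πi · (sum of the residues of f at the poles inside |z| = 4).

The denominator factors as (z - 1 + I)*(z + 1), so the singularities of f are simple poles at z = 1 - I, z = -1.
  |1 - I|² = 2 < 16 = 4², so this pole is inside the contour.
  |-1|² = 1 < 16 = 4², so this pole is inside the contour.

With P(z) = z*sin(z) and Q(z) = z^2 + I*z - 1 + I, each pole is simple, so Res(f, z₀) = P(z₀)/Q'(z₀) with Q'(z) = 2*z + I.
  Res(f, 1 - I) = P(1 - I)/Q'(1 - I) = ((1 - I)*sin(1 - I))/(2 - I) = (3/5 - I/5)*sin(1 - I)
  Res(f, -1) = P(-1)/Q'(-1) = (sin(1))/(-2 + I) = (-2/5 - I/5)*sin(1)

Sum of residues inside C: (3/5 - I/5)*sin(1 - I) + (-2/5 - I/5)*sin(1)
∮_C f(z) dz = 2πi · ((3/5 - I/5)*sin(1 - I) + (-2/5 - I/5)*sin(1)) = pi*(2/5 - 4*I/5)*sin(1) + pi*(2/5 + 6*I/5)*sin(1 - I)

Final answer: pi*(2/5 - 4*I/5)*sin(1) + pi*(2/5 + 6*I/5)*sin(1 - I)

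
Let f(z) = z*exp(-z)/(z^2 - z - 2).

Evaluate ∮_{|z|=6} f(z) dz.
By the residue theorem, ∮_C f(z) dz = 2πi · (sum of the residues of f at the poles inside |z| = 6).

The denominator factors as (z - 2)*(z + 1), so the singularities of f are simple poles at z = 2, z = -1.
  |2|² = 4 < 36 = 6², so this pole is inside the contour.
  |-1|² = 1 < 36 = 6², so this pole is inside the contour.

With P(z) = z*exp(-z) and Q(z) = z^2 - z - 2, each pole is simple, so Res(f, z₀) = P(z₀)/Q'(z₀) with Q'(z) = 2*z - 1.
  Res(f, 2) = P(2)/Q'(2) = (2*exp(-2))/(3) = 2*exp(-2)/3
  Res(f, -1) = P(-1)/Q'(-1) = (-exp(1))/(-3) = exp(1)/3

Sum of residues inside C: 2*exp(-2)/3 + exp(1)/3
∮_C f(z) dz = 2πi · (2*exp(-2)/3 + exp(1)/3) = 4*I*pi*exp(-2)/3 + 2*exp(1)*I*pi/3

Final answer: 4*I*pi*exp(-2)/3 + 2*exp(1)*I*pi/3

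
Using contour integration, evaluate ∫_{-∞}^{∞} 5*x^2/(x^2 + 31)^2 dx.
Let f(z) = 5*z^2/(z^2 + 31)^2. The denominator has no real zeros and deg Q - deg P = 2 ≥ 2, so the integral of f over the upper semicircle |z| = R tends to 0 as R → ∞. Closing the contour in the upper half-plane,
  ∫_{-∞}^{∞} f(x) dx = 2πi · Σ Res(f, z_k)  over the poles with Im z_k > 0.

Zeros of the denominator: z^2 + 31 = 0 gives z = ±sqrt(31)*I.
Upper half-plane: z = sqrt(31)*I (a pole of order 2).

Write f(z) = g(z)/(z - sqrt(31)*I)^2 with g(z) = 5*z^2/(z + sqrt(31)*I)^2. For a double pole, Res(f, z₀) = g'(z₀):
  g'(z) = 10*sqrt(31)*I*z/(z + sqrt(31)*I)^3
  Res(f, sqrt(31)*I) = g'(sqrt(31)*I) = -5*sqrt(31)*I/124

∫_{-∞}^{∞} f(x) dx = 2πi · (-5*sqrt(31)*I/124) = 5*sqrt(31)*pi/62

Final answer: 5*sqrt(31)*pi/62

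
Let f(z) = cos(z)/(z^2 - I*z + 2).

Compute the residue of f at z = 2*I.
Write f(z) = P(z)/Q(z) with P(z) = cos(z) and Q(z) = z^2 - I*z + 2.
The denominator factors as Q(z) = (z - 2*I)*(z + I), so z = 2*I is a simple zero of Q and P is analytic there; z = 2*I is therefore a simple pole and
  Res(f, z₀) = P(z₀)/Q'(z₀).

Q'(z) = 2*z - I, so Q'(2*I) = 3*I.
P(2*I) = cosh(2).

Res(f, 2*I) = (cosh(2))/(3*I) = -I*cosh(2)/3

Final answer: -I*cosh(2)/3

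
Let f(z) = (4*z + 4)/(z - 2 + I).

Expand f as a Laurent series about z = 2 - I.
Put w = z - (2 - I), i.e. z = w + 2 - I. The denominator is w, so it suffices to rewrite the numerator in powers of w.

P(z) = 4*z + 4
P(w + 2 - I) = 12 - 4*I + 4*w

Dividing each term by w:
  f = (12 - 4*I)/w + 4

Substituting back w = z - 2 + I:
  f(z) = (12 - 4*I)/(z - 2 + I) + 4

The series is finite because the numerator is a polynomial; the negative powers form the principal part, and the coefficient of 1/(z - 2 + I) gives Res(f, 2 - I) = 12 - 4*I.

Final answer: (12 - 4*I)/(z - 2 + I) + 4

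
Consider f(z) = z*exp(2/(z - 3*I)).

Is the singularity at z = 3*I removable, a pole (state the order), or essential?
Let u = z - 3*I. Then
  e^(2/u) = Σ_{k≥0} (2)^k/(k!·u^k) = 1 + 2/u + 2/u^2 + 4/(3*u^3) + ...
which has infinitely many negative powers of u, so exp(2/(z - 3*I)) has an essential singularity at z = 3*I.
The extra factor z is a nonzero polynomial; if the product had at most a pole at z = 3*I, dividing by that polynomial would leave exp(2/(z - 3*I)) with at most a pole too — contradiction. (Equivalently, the product's Laurent series still has infinitely many negative powers.)
So the singularity is essential.

Final answer: essential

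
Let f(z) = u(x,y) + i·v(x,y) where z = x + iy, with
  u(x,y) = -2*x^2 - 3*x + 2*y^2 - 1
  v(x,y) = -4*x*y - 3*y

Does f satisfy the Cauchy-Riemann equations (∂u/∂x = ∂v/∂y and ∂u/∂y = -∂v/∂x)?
∂u/∂x = -4*x - 3
∂v/∂y = -4*x - 3
∂u/∂y = 4*y
∂v/∂x = -4*y
∂u/∂x = ∂v/∂y and ∂u/∂y = -∂v/∂x hold identically; f is analytic.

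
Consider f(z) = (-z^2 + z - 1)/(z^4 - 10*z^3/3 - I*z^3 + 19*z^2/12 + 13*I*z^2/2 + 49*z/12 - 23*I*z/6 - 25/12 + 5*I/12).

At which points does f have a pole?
The singularities of f are the zeros of the denominator. Factoring,
  z^4 - 10*z^3/3 - I*z^3 + 19*z^2/12 + 13*I*z^2/2 + 49*z/12 - 23*I*z/6 - 25/12 + 5*I/12 = (z - 3 + I)*(z - 1/2)*(z - 1/2 - I)*(z + 2/3 - I)
so the candidates are z = 3 - I, z = 1/2, z = 1/2 + I, z = -2/3 + I.

Check the numerator P(z) = -z^2 + z - 1 at each one:
  P(3 - I) = -6 + 5*I ≠ 0, so z = 3 - I is a (simple) pole.
  P(1/2) = -3/4 ≠ 0, so z = 1/2 is a (simple) pole.
  P(1/2 + I) = 1/4 ≠ 0, so z = 1/2 + I is a (simple) pole.
  P(-2/3 + I) = -10/9 + 7*I/3 ≠ 0, so z = -2/3 + I is a (simple) pole.

Poles of f: {-2/3 + I, 1/2, 1/2 + I, 3 - I}

Final answer: {-2/3 + I, 1/2, 1/2 + I, 3 - I}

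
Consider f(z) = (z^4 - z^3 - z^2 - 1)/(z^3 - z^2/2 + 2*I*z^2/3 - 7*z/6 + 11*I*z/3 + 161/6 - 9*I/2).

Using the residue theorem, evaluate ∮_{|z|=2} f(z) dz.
By the residue theorem, ∮_C f(z) dz = 2πi · (sum of the residues of f at the poles inside |z| = 2).

The denominator factors as (z - 2 + 3*I)*(z + 3 - I/3)*(z - 3/2 - 2*I), so the singularities of f are simple poles at z = 2 - 3*I, z = -3 + I/3, z = 3/2 + 2*I.
  |2 - 3*I|² = 13 > 4 = 2², so this pole is outside the contour.
  |-3 + I/3|² = 82/9 > 4 = 2², so this pole is outside the contour.
  |3/2 + 2*I|² = 25/4 > 4 = 2², so this pole is outside the contour.

No pole lies inside the contour, so f is analytic on and inside C and the integral is 0 (Cauchy's theorem).

Final answer: 0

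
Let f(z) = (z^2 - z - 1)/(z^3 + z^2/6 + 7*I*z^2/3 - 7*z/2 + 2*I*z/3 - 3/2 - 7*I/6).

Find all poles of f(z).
{-1 - I, -2/3 - I/3, 3/2 - I}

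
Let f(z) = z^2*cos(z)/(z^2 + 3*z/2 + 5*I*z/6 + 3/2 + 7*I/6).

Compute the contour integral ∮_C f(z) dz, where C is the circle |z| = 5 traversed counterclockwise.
By the residue theorem, ∮_C f(z) dz = 2πi · (sum of the residues of f at the poles inside |z| = 5).

The denominator factors as (z + 1 - 2*I/3)*(z + 1/2 + 3*I/2), so the singularities of f are simple poles at z = -1 + 2*I/3, z = -1/2 - 3*I/2.
  |-1 + 2*I/3|² = 13/9 < 25 = 5², so this pole is inside the contour.
  |-1/2 - 3*I/2|² = 5/2 < 25 = 5², so this pole is inside the contour.

With P(z) = z^2*cos(z) and Q(z) = z^2 + 3*z/2 + 5*I*z/6 + 3/2 + 7*I/6, each pole is simple, so Res(f, z₀) = P(z₀)/Q'(z₀) with Q'(z) = 2*z + 3/2 + 5*I/6.
  Res(f, -1 + 2*I/3) = P(-1 + 2*I/3)/Q'(-1 + 2*I/3) = ((5/9 - 4*I/3)*cos(1 - 2*I/3))/(-1/2 + 13*I/6) = (-57/89 - 29*I/267)*cos(1 - 2*I/3)
  Res(f, -1/2 - 3*I/2) = P(-1/2 - 3*I/2)/Q'(-1/2 - 3*I/2) = ((-2 + 3*I/2)*cos(1/2 + 3*I/2))/(1/2 - 13*I/6) = (-153/178 - 129*I/178)*cos(1/2 + 3*I/2)

Sum of residues inside C: (-153/178 - 129*I/178)*cos(1/2 + 3*I/2) + (-57/89 - 29*I/267)*cos(1 - 2*I/3)
∮_C f(z) dz = 2πi · ((-153/178 - 129*I/178)*cos(1/2 + 3*I/2) + (-57/89 - 29*I/267)*cos(1 - 2*I/3)) = pi*(129/89 - 153*I/89)*cos(1/2 + 3*I/2) + pi*(58/267 - 114*I/89)*cos(1 - 2*I/3)

Final answer: pi*(129/89 - 153*I/89)*cos(1/2 + 3*I/2) + pi*(58/267 - 114*I/89)*cos(1 - 2*I/3)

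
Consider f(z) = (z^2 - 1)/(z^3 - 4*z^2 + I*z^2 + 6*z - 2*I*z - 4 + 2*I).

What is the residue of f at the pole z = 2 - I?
Write f(z) = P(z)/Q(z) with P(z) = z^2 - 1 and Q(z) = z^3 - 4*z^2 + I*z^2 + 6*z - 2*I*z - 4 + 2*I.
The denominator factors as Q(z) = (z - 2 + I)*(z - 1 - I)*(z - 1 + I), so z = 2 - I is a simple zero of Q and P is analytic there; z = 2 - I is therefore a simple pole and
  Res(f, z₀) = P(z₀)/Q'(z₀).

Q'(z) = 3*z^2 - 8*z + 2*I*z + 6 - 2*I, so Q'(2 - I) = 1 - 2*I.
P(2 - I) = 2 - 4*I.

Res(f, 2 - I) = (2 - 4*I)/(1 - 2*I) = 2

Final answer: 2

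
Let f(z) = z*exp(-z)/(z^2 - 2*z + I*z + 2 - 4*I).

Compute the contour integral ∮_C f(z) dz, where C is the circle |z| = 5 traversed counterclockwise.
By the residue theorem, ∮_C f(z) dz = 2πi · (sum of the residues of f at the poles inside |z| = 5).

The denominator factors as (z + 2*I)*(z - 2 - I), so the singularities of f are simple poles at z = -2*I, z = 2 + I.
  |-2*I|² = 4 < 25 = 5², so this pole is inside the contour.
  |2 + I|² = 5 < 25 = 5², so this pole is inside the contour.

With P(z) = z*exp(-z) and Q(z) = z^2 - 2*z + I*z + 2 - 4*I, each pole is simple, so Res(f, z₀) = P(z₀)/Q'(z₀) with Q'(z) = 2*z - 2 + I.
  Res(f, -2*I) = P(-2*I)/Q'(-2*I) = (-2*I*exp(2*I))/(-2 - 3*I) = (6/13 + 4*I/13)*exp(2*I)
  Res(f, 2 + I) = P(2 + I)/Q'(2 + I) = ((2 + I)*exp(-2 - I))/(2 + 3*I) = (7/13 - 4*I/13)*exp(-2 - I)

Sum of residues inside C: (7/13 - 4*I/13)*exp(-2 - I) + (6/13 + 4*I/13)*exp(2*I)
∮_C f(z) dz = 2πi · ((7/13 - 4*I/13)*exp(-2 - I) + (6/13 + 4*I/13)*exp(2*I)) = pi*(-8/13 + 12*I/13)*exp(2*I) + pi*(8/13 + 14*I/13)*exp(-2 - I)

Final answer: pi*(-8/13 + 12*I/13)*exp(2*I) + pi*(8/13 + 14*I/13)*exp(-2 - I)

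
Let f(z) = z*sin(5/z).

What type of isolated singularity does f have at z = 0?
Let u = z. Then
  sin(5/u) = Σ_{k≥0} (-1)^k (5)^(2k+1)/((2k+1)!·u^(2k+1)) = 5/u - 125/(6*u^3) + 625/(24*u^5) + ...
which has infinitely many negative powers of u, so sin(5/z) has an essential singularity at z = 0.
The extra factor z is a nonzero polynomial; if the product had at most a pole at z = 0, dividing by that polynomial would leave sin(5/z) with at most a pole too — contradiction. (Equivalently, the product's Laurent series still has infinitely many negative powers.)
So the singularity is essential.

Final answer: essential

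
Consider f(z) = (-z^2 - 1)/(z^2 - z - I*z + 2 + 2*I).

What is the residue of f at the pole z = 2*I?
Write f(z) = P(z)/Q(z) with P(z) = -z^2 - 1 and Q(z) = z^2 - z - I*z + 2 + 2*I.
The denominator factors as Q(z) = (z - 2*I)*(z - 1 + I), so z = 2*I is a simple zero of Q and P is analytic there; z = 2*I is therefore a simple pole and
  Res(f, z₀) = P(z₀)/Q'(z₀).

Q'(z) = 2*z - 1 - I, so Q'(2*I) = -1 + 3*I.
P(2*I) = 3.

Res(f, 2*I) = (3)/(-1 + 3*I) = -3/10 - 9*I/10

Final answer: -3/10 - 9*I/10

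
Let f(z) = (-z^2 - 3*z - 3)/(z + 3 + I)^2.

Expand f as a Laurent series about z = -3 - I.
Put w = z - (-3 - I), i.e. z = w - 3 - I. The denominator is w^2, so it suffices to rewrite the numerator in powers of w.

P(z) = -z^2 - 3*z - 3
P(w - 3 - I) = -2 - 3*I + (3 + 2*I)*w - w^2

Dividing each term by w^2:
  f = (-2 - 3*I)/w^2 + (3 + 2*I)/w - 1

Substituting back w = z + 3 + I:
  f(z) = (-2 - 3*I)/(z + 3 + I)^2 + (3 + 2*I)/(z + 3 + I) - 1

The series is finite because the numerator is a polynomial; the negative powers form the principal part, and the coefficient of 1/(z + 3 + I) gives Res(f, -3 - I) = 3 + 2*I.

Final answer: (-2 - 3*I)/(z + 3 + I)^2 + (3 + 2*I)/(z + 3 + I) - 1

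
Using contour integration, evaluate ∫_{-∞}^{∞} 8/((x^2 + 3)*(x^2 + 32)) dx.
Let f(z) = 8/((z^2 + 3)*(z^2 + 32)). The denominator has no real zeros and deg Q - deg P = 4 ≥ 2, so the integral of f over the upper semicircle |z| = R tends to 0 as R → ∞. Closing the contour in the upper half-plane,
  ∫_{-∞}^{∞} f(x) dx = 2πi · Σ Res(f, z_k)  over the poles with Im z_k > 0.

Zeros of the denominator: z^2 + 32 = 0 gives z = ±4*sqrt(2)*I; z^2 + 3 = 0 gives z = ±sqrt(3)*I.
Upper half-plane: z = 4*sqrt(2)*I, z = sqrt(3)*I (simple).

Each pole is a simple zero of Q(z) = z^4 + 35*z^2 + 96, so Res(f, z₀) = P(z₀)/Q'(z₀) with P(z) = 8, Q'(z) = 4*z^3 + 70*z:
  Res(f, 4*sqrt(2)*I) = (8)/(-232*sqrt(2)*I) = sqrt(2)*I/58
  Res(f, sqrt(3)*I) = (8)/(58*sqrt(3)*I) = -4*sqrt(3)*I/87

Sum of residues: I*(-8*sqrt(3) + 3*sqrt(2))/174
∫_{-∞}^{∞} f(x) dx = 2πi · (I*(-8*sqrt(3) + 3*sqrt(2))/174) = pi*(-3*sqrt(2) + 8*sqrt(3))/87

Final answer: pi*(-3*sqrt(2) + 8*sqrt(3))/87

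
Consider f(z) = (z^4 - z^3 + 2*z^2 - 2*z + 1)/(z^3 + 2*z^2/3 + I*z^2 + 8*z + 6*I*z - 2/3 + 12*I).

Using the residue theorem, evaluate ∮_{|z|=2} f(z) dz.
By the residue theorem, ∮_C f(z) dz = 2πi · (sum of the residues of f at the poles inside |z| = 2).

The denominator factors as (z - 1 + 3*I)*(z + 2/3 + I)*(z + 1 - 3*I), so the singularities of f are simple poles at z = 1 - 3*I, z = -2/3 - I, z = -1 + 3*I.
  |1 - 3*I|² = 10 > 4 = 2², so this pole is outside the contour.
  |-2/3 - I|² = 13/9 < 4 = 2², so this pole is inside the contour.
  |-1 + 3*I|² = 10 > 4 = 2², so this pole is outside the contour.

With P(z) = z^4 - z^3 + 2*z^2 - 2*z + 1 and Q(z) = z^3 + 2*z^2/3 + I*z^2 + 8*z + 6*I*z - 2/3 + 12*I, each pole is simple, so Res(f, z₀) = P(z₀)/Q'(z₀) with Q'(z) = 3*z^2 + 4*z/3 + 2*I*z + 8 + 6*I.
  Res(f, -2/3 - I) = P(-2/3 - I)/Q'(-2/3 - I) = (-158/81 + 95*I/27)/(67/9 + 22*I/3) = 8224/79605 + 9841*I/26535

∮_C f(z) dz = 2πi · (8224/79605 + 9841*I/26535) = pi*(-19682/26535 + 16448*I/79605)

Final answer: pi*(-19682/26535 + 16448*I/79605)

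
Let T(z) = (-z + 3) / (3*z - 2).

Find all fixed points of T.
T(z) = z means -z + 3 = z*(3*z - 2), i.e.
  3*z^2 - z - 3 = 0.
Discriminant: (-1)^2 - 4*(3)*(-3) = 37, so the roots are real.
  z = (1 ± sqrt(37))/(2*(3))
Fixed points: {1/6 - sqrt(37)/6, 1/6 + sqrt(37)/6}

Final answer: {1/6 - sqrt(37)/6, 1/6 + sqrt(37)/6}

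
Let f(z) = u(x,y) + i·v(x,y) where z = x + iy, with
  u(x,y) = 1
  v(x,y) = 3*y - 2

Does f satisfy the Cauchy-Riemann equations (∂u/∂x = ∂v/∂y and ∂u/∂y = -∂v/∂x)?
∂u/∂x = 0
∂v/∂y = 3
∂u/∂y = 0
∂v/∂x = 0
∂u/∂x ≠ ∂v/∂y; the Cauchy-Riemann equations are not satisfied, so f is not analytic.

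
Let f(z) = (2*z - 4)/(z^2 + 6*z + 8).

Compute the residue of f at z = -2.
-4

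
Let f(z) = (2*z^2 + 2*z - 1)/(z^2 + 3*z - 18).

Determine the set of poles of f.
{-6, 3}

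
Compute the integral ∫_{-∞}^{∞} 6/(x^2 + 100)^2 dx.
Let f(z) = 6/(z^2 + 100)^2. The denominator has no real zeros and deg Q - deg P = 4 ≥ 2, so the integral of f over the upper semicircle |z| = R tends to 0 as R → ∞. Closing the contour in the upper half-plane,
  ∫_{-∞}^{∞} f(x) dx = 2πi · Σ Res(f, z_k)  over the poles with Im z_k > 0.

Zeros of the denominator: z^2 + 100 = 0 gives z = ±10*I.
Upper half-plane: z = 10*I (a pole of order 2).

Write f(z) = g(z)/(z - 10*I)^2 with g(z) = 6/(z + 10*I)^2. For a double pole, Res(f, z₀) = g'(z₀):
  g'(z) = -12/(z + 10*I)^3
  Res(f, 10*I) = g'(10*I) = -3*I/2000

∫_{-∞}^{∞} f(x) dx = 2πi · (-3*I/2000) = 3*pi/1000

Final answer: 3*pi/1000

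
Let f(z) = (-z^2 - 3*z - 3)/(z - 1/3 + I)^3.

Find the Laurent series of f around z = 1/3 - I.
Put w = z - (1/3 - I), i.e. z = w + 1/3 - I. The denominator is w^3, so it suffices to rewrite the numerator in powers of w.

P(z) = -z^2 - 3*z - 3
P(w + 1/3 - I) = -28/9 + 11*I/3 + (-11/3 + 2*I)*w - w^2

Dividing each term by w^3:
  f = (-28/9 + 11*I/3)/w^3 + (-11/3 + 2*I)/w^2 - 1/w

Substituting back w = z - 1/3 + I:
  f(z) = (-28/9 + 11*I/3)/(z - 1/3 + I)^3 + (-11/3 + 2*I)/(z - 1/3 + I)^2 - 1/(z - 1/3 + I)

The series is finite because the numerator is a polynomial; the negative powers form the principal part, and the coefficient of 1/(z - 1/3 + I) gives Res(f, 1/3 - I) = -1.

Final answer: (-28/9 + 11*I/3)/(z - 1/3 + I)^3 + (-11/3 + 2*I)/(z - 1/3 + I)^2 - 1/(z - 1/3 + I)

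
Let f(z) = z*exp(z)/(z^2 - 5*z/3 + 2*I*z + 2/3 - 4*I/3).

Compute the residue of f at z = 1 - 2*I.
Write f(z) = P(z)/Q(z) with P(z) = z*exp(z) and Q(z) = z^2 - 5*z/3 + 2*I*z + 2/3 - 4*I/3.
The denominator factors as Q(z) = (z - 2/3)*(z - 1 + 2*I), so z = 1 - 2*I is a simple zero of Q and P is analytic there; z = 1 - 2*I is therefore a simple pole and
  Res(f, z₀) = P(z₀)/Q'(z₀).

Q'(z) = 2*z - 5/3 + 2*I, so Q'(1 - 2*I) = 1/3 - 2*I.
P(1 - 2*I) = (1 - 2*I)*exp(1 - 2*I).

Res(f, 1 - 2*I) = ((1 - 2*I)*exp(1 - 2*I))/(1/3 - 2*I) = (39/37 + 12*I/37)*exp(1 - 2*I)

Final answer: (39/37 + 12*I/37)*exp(1 - 2*I)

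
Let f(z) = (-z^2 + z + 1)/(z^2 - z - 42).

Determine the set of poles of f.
{-6, 7}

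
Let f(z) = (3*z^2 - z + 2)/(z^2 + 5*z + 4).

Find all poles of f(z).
{-4, -1}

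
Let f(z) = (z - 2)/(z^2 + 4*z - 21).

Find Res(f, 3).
Write f(z) = P(z)/Q(z) with P(z) = z - 2 and Q(z) = z^2 + 4*z - 21.
The denominator factors as Q(z) = (z - 3)*(z + 7), so z = 3 is a simple zero of Q and P is analytic there; z = 3 is therefore a simple pole and
  Res(f, z₀) = P(z₀)/Q'(z₀).

Q'(z) = 2*z + 4, so Q'(3) = 10.
P(3) = 1.

Res(f, 3) = (1)/(10) = 1/10

Final answer: 1/10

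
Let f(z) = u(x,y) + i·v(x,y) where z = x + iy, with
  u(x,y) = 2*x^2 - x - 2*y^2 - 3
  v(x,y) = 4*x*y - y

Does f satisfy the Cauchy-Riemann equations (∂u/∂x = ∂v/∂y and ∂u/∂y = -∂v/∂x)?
∂u/∂x = 4*x - 1
∂v/∂y = 4*x - 1
∂u/∂y = -4*y
∂v/∂x = 4*y
∂u/∂x = ∂v/∂y and ∂u/∂y = -∂v/∂x hold identically; f is analytic.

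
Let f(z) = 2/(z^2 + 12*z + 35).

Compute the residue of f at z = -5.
1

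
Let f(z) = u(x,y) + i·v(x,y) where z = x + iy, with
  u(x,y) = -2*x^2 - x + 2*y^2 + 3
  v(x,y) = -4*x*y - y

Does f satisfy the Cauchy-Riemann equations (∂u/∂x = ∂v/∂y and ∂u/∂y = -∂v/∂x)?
∂u/∂x = -4*x - 1
∂v/∂y = -4*x - 1
∂u/∂y = 4*y
∂v/∂x = -4*y
∂u/∂x = ∂v/∂y and ∂u/∂y = -∂v/∂x hold identically; f is analytic.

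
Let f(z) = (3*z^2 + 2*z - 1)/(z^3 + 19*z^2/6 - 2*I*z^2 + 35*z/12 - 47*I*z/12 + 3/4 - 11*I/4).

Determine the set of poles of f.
The singularities of f are the zeros of the denominator. Factoring,
  z^3 + 19*z^2/6 - 2*I*z^2 + 35*z/12 - 47*I*z/12 + 3/4 - 11*I/4 = (z + 1 + I/2)*(z + 3/2 - 3*I/2)*(z + 2/3 - I)
so the candidates are z = -1 - I/2, z = -3/2 + 3*I/2, z = -2/3 + I.

Check the numerator P(z) = 3*z^2 + 2*z - 1 at each one:
  P(-1 - I/2) = -3/4 + 2*I ≠ 0, so z = -1 - I/2 is a (simple) pole.
  P(-3/2 + 3*I/2) = -4 - 21*I/2 ≠ 0, so z = -3/2 + 3*I/2 is a (simple) pole.
  P(-2/3 + I) = -4 - 2*I ≠ 0, so z = -2/3 + I is a (simple) pole.

Poles of f: {-3/2 + 3*I/2, -1 - I/2, -2/3 + I}

Final answer: {-3/2 + 3*I/2, -1 - I/2, -2/3 + I}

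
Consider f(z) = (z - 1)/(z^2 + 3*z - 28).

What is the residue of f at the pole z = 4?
Write f(z) = P(z)/Q(z) with P(z) = z - 1 and Q(z) = z^2 + 3*z - 28.
The denominator factors as Q(z) = (z + 7)*(z - 4), so z = 4 is a simple zero of Q and P is analytic there; z = 4 is therefore a simple pole and
  Res(f, z₀) = P(z₀)/Q'(z₀).

Q'(z) = 2*z + 3, so Q'(4) = 11.
P(4) = 3.

Res(f, 4) = (3)/(11) = 3/11

Final answer: 3/11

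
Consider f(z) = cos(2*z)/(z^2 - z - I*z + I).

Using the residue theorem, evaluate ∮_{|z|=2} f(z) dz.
pi*(1 - I)*cosh(2) + pi*(-1 + I)*cos(2)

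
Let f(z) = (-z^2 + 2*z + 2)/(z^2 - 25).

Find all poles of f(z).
The singularities of f are the zeros of the denominator. Factoring,
  z^2 - 25 = (z + 5)*(z - 5)
so the candidates are z = -5, z = 5.

Check the numerator P(z) = -z^2 + 2*z + 2 at each one:
  P(-5) = -33 ≠ 0, so z = -5 is a (simple) pole.
  P(5) = -13 ≠ 0, so z = 5 is a (simple) pole.

Poles of f: {-5, 5}

Final answer: {-5, 5}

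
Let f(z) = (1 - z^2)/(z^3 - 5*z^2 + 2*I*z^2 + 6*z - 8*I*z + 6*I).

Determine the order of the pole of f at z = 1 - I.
Factor the denominator:
  z^3 - 5*z^2 + 2*I*z^2 + 6*z - 8*I*z + 6*I = (z - 1 + I)^2*(z - 3)

The numerator P(z) = 1 - z^2 has P(1 - I) = 1 + 2*I ≠ 0, so no factor of (z - 1 + I) cancels.
Near z = 1 - I we can therefore write f(z) = g(z)/(z - 1 + I)^2 with g analytic at 1 - I and g(1 - I) ≠ 0 (g is the numerator divided by the remaining denominator factors).

Hence z = 1 - I is a pole of order 2.

Final answer: 2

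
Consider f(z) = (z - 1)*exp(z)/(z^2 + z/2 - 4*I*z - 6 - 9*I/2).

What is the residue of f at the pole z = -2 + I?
Write f(z) = P(z)/Q(z) with P(z) = (z - 1)*exp(z) and Q(z) = z^2 + z/2 - 4*I*z - 6 - 9*I/2.
The denominator factors as Q(z) = (z - 3/2 - 3*I)*(z + 2 - I), so z = -2 + I is a simple zero of Q and P is analytic there; z = -2 + I is therefore a simple pole and
  Res(f, z₀) = P(z₀)/Q'(z₀).

Q'(z) = 2*z + 1/2 - 4*I, so Q'(-2 + I) = -7/2 - 2*I.
P(-2 + I) = (-3 + I)*exp(-2 + I).

Res(f, -2 + I) = ((-3 + I)*exp(-2 + I))/(-7/2 - 2*I) = (34/65 - 38*I/65)*exp(-2 + I)

Final answer: (34/65 - 38*I/65)*exp(-2 + I)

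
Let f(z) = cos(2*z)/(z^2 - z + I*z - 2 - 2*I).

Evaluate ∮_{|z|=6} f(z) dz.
pi*(1/5 + 3*I/5)*cos(4) + pi*(-1/5 - 3*I/5)*cos(2 + 2*I)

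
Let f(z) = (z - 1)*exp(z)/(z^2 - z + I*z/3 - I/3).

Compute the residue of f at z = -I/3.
exp(-I/3)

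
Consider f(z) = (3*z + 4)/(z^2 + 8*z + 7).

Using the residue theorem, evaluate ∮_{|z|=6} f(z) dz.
By the residue theorem, ∮_C f(z) dz = 2πi · (sum of the residues of f at the poles inside |z| = 6).

The denominator factors as (z + 1)*(z + 7), so the singularities of f are simple poles at z = -1, z = -7.
  |-1|² = 1 < 36 = 6², so this pole is inside the contour.
  |-7|² = 49 > 36 = 6², so this pole is outside the contour.

With P(z) = 3*z + 4 and Q(z) = z^2 + 8*z + 7, each pole is simple, so Res(f, z₀) = P(z₀)/Q'(z₀) with Q'(z) = 2*z + 8.
  Res(f, -1) = P(-1)/Q'(-1) = (1)/(6) = 1/6

∮_C f(z) dz = 2πi · (1/6) = I*pi/3

Final answer: I*pi/3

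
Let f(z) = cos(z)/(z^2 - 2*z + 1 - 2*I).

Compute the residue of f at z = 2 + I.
Write f(z) = P(z)/Q(z) with P(z) = cos(z) and Q(z) = z^2 - 2*z + 1 - 2*I.
The denominator factors as Q(z) = (z + I)*(z - 2 - I), so z = 2 + I is a simple zero of Q and P is analytic there; z = 2 + I is therefore a simple pole and
  Res(f, z₀) = P(z₀)/Q'(z₀).

Q'(z) = 2*z - 2, so Q'(2 + I) = 2 + 2*I.
P(2 + I) = cos(2 + I).

Res(f, 2 + I) = (cos(2 + I))/(2 + 2*I) = (1/4 - I/4)*cos(2 + I)

Final answer: (1/4 - I/4)*cos(2 + I)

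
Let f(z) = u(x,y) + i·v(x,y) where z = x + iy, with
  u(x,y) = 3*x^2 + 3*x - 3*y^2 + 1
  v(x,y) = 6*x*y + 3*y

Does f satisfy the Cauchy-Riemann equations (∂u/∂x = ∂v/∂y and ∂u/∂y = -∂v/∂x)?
∂u/∂x = 6*x + 3
∂v/∂y = 6*x + 3
∂u/∂y = -6*y
∂v/∂x = 6*y
∂u/∂x = ∂v/∂y and ∂u/∂y = -∂v/∂x hold identically; f is analytic.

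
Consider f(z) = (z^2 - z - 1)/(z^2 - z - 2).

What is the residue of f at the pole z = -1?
-1/3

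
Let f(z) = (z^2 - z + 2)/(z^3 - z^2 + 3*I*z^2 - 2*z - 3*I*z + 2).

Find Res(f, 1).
Write f(z) = P(z)/Q(z) with P(z) = z^2 - z + 2 and Q(z) = z^3 - z^2 + 3*I*z^2 - 2*z - 3*I*z + 2.
The denominator factors as Q(z) = (z - 1)*(z + I)*(z + 2*I), so z = 1 is a simple zero of Q and P is analytic there; z = 1 is therefore a simple pole and
  Res(f, z₀) = P(z₀)/Q'(z₀).

Q'(z) = 3*z^2 - 2*z + 6*I*z - 2 - 3*I, so Q'(1) = -1 + 3*I.
P(1) = 2.

Res(f, 1) = (2)/(-1 + 3*I) = -1/5 - 3*I/5

Final answer: -1/5 - 3*I/5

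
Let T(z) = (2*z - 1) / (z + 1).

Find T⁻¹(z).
Set w = T(z) = (2*z - 1) / (z + 1) and solve for z:
  w*(z + 1) = 2*z - 1
  w + z*(w - 2) + 1 = 0
  z*(w - 2) = -w - 1
  z = (w + 1)/(2 - w)
Renaming the variable, T⁻¹(z) = (z + 1)/(-z + 2) = (-z - 1)/(z - 2).
(Check: ad - bc = 3 ≠ 0, so T is invertible.)

Final answer: (-z - 1)/(z - 2)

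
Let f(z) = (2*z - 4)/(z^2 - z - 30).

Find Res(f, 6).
Write f(z) = P(z)/Q(z) with P(z) = 2*z - 4 and Q(z) = z^2 - z - 30.
The denominator factors as Q(z) = (z + 5)*(z - 6), so z = 6 is a simple zero of Q and P is analytic there; z = 6 is therefore a simple pole and
  Res(f, z₀) = P(z₀)/Q'(z₀).

Q'(z) = 2*z - 1, so Q'(6) = 11.
P(6) = 8.

Res(f, 6) = (8)/(11) = 8/11

Final answer: 8/11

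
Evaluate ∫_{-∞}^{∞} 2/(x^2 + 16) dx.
Let f(z) = 2/(z^2 + 16). The denominator has no real zeros and deg Q - deg P = 2 ≥ 2, so the integral of f over the upper semicircle |z| = R tends to 0 as R → ∞. Closing the contour in the upper half-plane,
  ∫_{-∞}^{∞} f(x) dx = 2πi · Σ Res(f, z_k)  over the poles with Im z_k > 0.

Zeros of the denominator: z^2 + 16 = 0 gives z = ±4*I.
Upper half-plane: z = 4*I (simple).

Each pole is a simple zero of Q(z) = z^2 + 16, so Res(f, z₀) = P(z₀)/Q'(z₀) with P(z) = 2, Q'(z) = 2*z:
  Res(f, 4*I) = (2)/(8*I) = -I/4

∫_{-∞}^{∞} f(x) dx = 2πi · (-I/4) = pi/2

Final answer: pi/2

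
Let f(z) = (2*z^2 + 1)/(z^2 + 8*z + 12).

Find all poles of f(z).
{-6, -2}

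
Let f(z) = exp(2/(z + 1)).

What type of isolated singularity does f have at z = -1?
Let u = z + 1. Then
  e^(2/u) = Σ_{k≥0} (2)^k/(k!·u^k) = 1 + 2/u + 2/u^2 + 4/(3*u^3) + ...
which has infinitely many negative powers of u, so exp(2/(z + 1)) has an essential singularity at z = -1.
So the singularity is essential.

Final answer: essential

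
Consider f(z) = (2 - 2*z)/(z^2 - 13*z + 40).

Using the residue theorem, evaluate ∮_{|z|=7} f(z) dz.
By the residue theorem, ∮_C f(z) dz = 2πi · (sum of the residues of f at the poles inside |z| = 7).

The denominator factors as (z - 8)*(z - 5), so the singularities of f are simple poles at z = 8, z = 5.
  |8|² = 64 > 49 = 7², so this pole is outside the contour.
  |5|² = 25 < 49 = 7², so this pole is inside the contour.

With P(z) = 2 - 2*z and Q(z) = z^2 - 13*z + 40, each pole is simple, so Res(f, z₀) = P(z₀)/Q'(z₀) with Q'(z) = 2*z - 13.
  Res(f, 5) = P(5)/Q'(5) = (-8)/(-3) = 8/3

∮_C f(z) dz = 2πi · (8/3) = 16*I*pi/3

Final answer: 16*I*pi/3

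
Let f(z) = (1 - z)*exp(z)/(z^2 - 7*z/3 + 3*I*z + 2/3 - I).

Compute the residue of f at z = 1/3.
Write f(z) = P(z)/Q(z) with P(z) = (1 - z)*exp(z) and Q(z) = z^2 - 7*z/3 + 3*I*z + 2/3 - I.
The denominator factors as Q(z) = (z - 1/3)*(z - 2 + 3*I), so z = 1/3 is a simple zero of Q and P is analytic there; z = 1/3 is therefore a simple pole and
  Res(f, z₀) = P(z₀)/Q'(z₀).

Q'(z) = 2*z - 7/3 + 3*I, so Q'(1/3) = -5/3 + 3*I.
P(1/3) = 2*exp(1/3)/3.

Res(f, 1/3) = (2*exp(1/3)/3)/(-5/3 + 3*I) = (-5/53 - 9*I/53)*exp(1/3)

Final answer: (-5/53 - 9*I/53)*exp(1/3)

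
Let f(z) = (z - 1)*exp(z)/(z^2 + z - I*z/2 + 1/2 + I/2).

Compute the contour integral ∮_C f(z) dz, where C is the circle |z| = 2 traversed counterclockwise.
By the residue theorem, ∮_C f(z) dz = 2πi · (sum of the residues of f at the poles inside |z| = 2).

The denominator factors as (z + I/2)*(z + 1 - I), so the singularities of f are simple poles at z = -I/2, z = -1 + I.
  |-I/2|² = 1/4 < 4 = 2², so this pole is inside the contour.
  |-1 + I|² = 2 < 4 = 2², so this pole is inside the contour.

With P(z) = (z - 1)*exp(z) and Q(z) = z^2 + z - I*z/2 + 1/2 + I/2, each pole is simple, so Res(f, z₀) = P(z₀)/Q'(z₀) with Q'(z) = 2*z + 1 - I/2.
  Res(f, -I/2) = P(-I/2)/Q'(-I/2) = ((-1 - I/2)*exp(-I/2))/(1 - 3*I/2) = (-1/13 - 8*I/13)*exp(-I/2)
  Res(f, -1 + I) = P(-1 + I)/Q'(-1 + I) = ((-2 + I)*exp(-1 + I))/(-1 + 3*I/2) = (14/13 + 8*I/13)*exp(-1 + I)

Sum of residues inside C: (-1/13 - 8*I/13)*exp(-I/2) + (14/13 + 8*I/13)*exp(-1 + I)
∮_C f(z) dz = 2πi · ((-1/13 - 8*I/13)*exp(-I/2) + (14/13 + 8*I/13)*exp(-1 + I)) = pi*(16/13 - 2*I/13)*exp(-I/2) + pi*(-16/13 + 28*I/13)*exp(-1 + I)

Final answer: pi*(16/13 - 2*I/13)*exp(-I/2) + pi*(-16/13 + 28*I/13)*exp(-1 + I)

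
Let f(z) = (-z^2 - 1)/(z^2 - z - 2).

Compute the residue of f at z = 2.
Write f(z) = P(z)/Q(z) with P(z) = -z^2 - 1 and Q(z) = z^2 - z - 2.
The denominator factors as Q(z) = (z + 1)*(z - 2), so z = 2 is a simple zero of Q and P is analytic there; z = 2 is therefore a simple pole and
  Res(f, z₀) = P(z₀)/Q'(z₀).

Q'(z) = 2*z - 1, so Q'(2) = 3.
P(2) = -5.

Res(f, 2) = (-5)/(3) = -5/3

Final answer: -5/3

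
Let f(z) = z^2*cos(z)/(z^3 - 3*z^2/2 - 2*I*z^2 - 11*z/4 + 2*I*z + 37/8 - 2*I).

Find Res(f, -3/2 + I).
Write f(z) = P(z)/Q(z) with P(z) = z^2*cos(z) and Q(z) = z^3 - 3*z^2/2 - 2*I*z^2 - 11*z/4 + 2*I*z + 37/8 - 2*I.
The denominator factors as Q(z) = (z + 3/2 - I)*(z - 1 + I/2)*(z - 2 - 3*I/2), so z = -3/2 + I is a simple zero of Q and P is analytic there; z = -3/2 + I is therefore a simple pole and
  Res(f, z₀) = P(z₀)/Q'(z₀).

Q'(z) = 3*z^2 - 3*z - 4*I*z - 11/4 + 2*I, so Q'(-3/2 + I) = 19/2 - 4*I.
P(-3/2 + I) = (5/4 - 3*I)*cos(3/2 - I).

Res(f, -3/2 + I) = ((5/4 - 3*I)*cos(3/2 - I))/(19/2 - 4*I) = (191/850 - 94*I/425)*cos(3/2 - I)

Final answer: (191/850 - 94*I/425)*cos(3/2 - I)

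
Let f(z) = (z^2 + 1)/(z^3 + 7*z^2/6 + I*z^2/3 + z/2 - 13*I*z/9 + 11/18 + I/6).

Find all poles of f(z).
The singularities of f are the zeros of the denominator. Factoring,
  z^3 + 7*z^2/6 + I*z^2/3 + z/2 - 13*I*z/9 + 11/18 + I/6 = (z + I/3)*(z + 3/2 + I)*(z - 1/3 - I)
so the candidates are z = -I/3, z = -3/2 - I, z = 1/3 + I.

Check the numerator P(z) = z^2 + 1 at each one:
  P(-I/3) = 8/9 ≠ 0, so z = -I/3 is a (simple) pole.
  P(-3/2 - I) = 9/4 + 3*I ≠ 0, so z = -3/2 - I is a (simple) pole.
  P(1/3 + I) = 1/9 + 2*I/3 ≠ 0, so z = 1/3 + I is a (simple) pole.

Poles of f: {-3/2 - I, -I/3, 1/3 + I}

Final answer: {-3/2 - I, -I/3, 1/3 + I}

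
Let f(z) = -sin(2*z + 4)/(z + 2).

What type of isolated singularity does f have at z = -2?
Let u = z + 2. The argument of sin is 2*z + 4 = 2u, so
  f = -sin(2u)/u = -((2u) - (2u)^3/6 + ...)/u = -2 + (4/3)*u^2 - ...
The Laurent expansion about u = 0 has no negative powers; equivalently lim_{z→-2} f(z) = -2 exists and is finite.
So the singularity is removable.

Final answer: removable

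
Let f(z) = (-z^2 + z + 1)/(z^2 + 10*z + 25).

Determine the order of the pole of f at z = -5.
Factor the denominator:
  z^2 + 10*z + 25 = (z + 5)^2

The numerator P(z) = -z^2 + z + 1 has P(-5) = -29 ≠ 0, so no factor of (z + 5) cancels.
Near z = -5 we can therefore write f(z) = g(z)/(z + 5)^2 with g analytic at -5 and g(-5) ≠ 0 (g is just the numerator).

Hence z = -5 is a pole of order 2.

Final answer: 2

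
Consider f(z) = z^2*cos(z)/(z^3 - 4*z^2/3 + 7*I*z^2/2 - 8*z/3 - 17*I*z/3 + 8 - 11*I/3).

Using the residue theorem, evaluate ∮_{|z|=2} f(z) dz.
By the residue theorem, ∮_C f(z) dz = 2πi · (sum of the residues of f at the poles inside |z| = 2).

The denominator factors as (z + 1 + I)*(z - 1/3 + 3*I)*(z - 2 - I/2), so the singularities of f are simple poles at z = -1 - I, z = 1/3 - 3*I, z = 2 + I/2.
  |-1 - I|² = 2 < 4 = 2², so this pole is inside the contour.
  |1/3 - 3*I|² = 82/9 > 4 = 2², so this pole is outside the contour.
  |2 + I/2|² = 17/4 > 4 = 2², so this pole is outside the contour.

With P(z) = z^2*cos(z) and Q(z) = z^3 - 4*z^2/3 + 7*I*z^2/2 - 8*z/3 - 17*I*z/3 + 8 - 11*I/3, each pole is simple, so Res(f, z₀) = P(z₀)/Q'(z₀) with Q'(z) = 3*z^2 - 8*z/3 + 7*I*z - 8/3 - 17*I/3.
  Res(f, -1 - I) = P(-1 - I)/Q'(-1 - I) = (2*I*cos(1 + I))/(7 - 4*I) = (-8/65 + 14*I/65)*cos(1 + I)

∮_C f(z) dz = 2πi · ((-8/65 + 14*I/65)*cos(1 + I)) = pi*(-28/65 - 16*I/65)*cos(1 + I)

Final answer: pi*(-28/65 - 16*I/65)*cos(1 + I)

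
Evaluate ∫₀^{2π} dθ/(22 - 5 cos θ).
Call the integral J. The integrand is 2π-periodic and we integrate over a full period, so shifting θ does not change the value (θ → θ + π flips the sign of the trig term). Hence
  J = ∫₀^{2π} dθ/(22 + 5 cos θ).
Put z = e^{iθ}: then cos θ = (z + 1/z)/2, dθ = dz/(iz), and z runs once counterclockwise around |z| = 1:
  J = ∮_{|z|=1} 1/(22 + 5*(z + 1/z)/2) · dz/(iz) = (2/i) ∮_{|z|=1} dz/(5*z^2 + 44*z + 5).
The roots of 5*z^2 + 44*z + 5 are z = (-22 ± sqrt(22^2 - 5^2))/5, with sqrt(459) = 3*sqrt(51); their product is 1, so only z₊ = -22/5 + 3*sqrt(51)/5 lies inside the unit circle (z₋ = -22/5 - 3*sqrt(51)/5 lies outside).
z₊ is a simple zero of q(z) = 5*z^2 + 44*z + 5, so Res(1/q, z₊) = 1/q'(z₊) with q'(z) = 10*z + 44; and q'(z₊) = 5*(z₊ - z₋) = 6*sqrt(51).
Therefore J = (2/i) · 2πi · 1/(6*sqrt(51)) = 2*pi/(3*sqrt(51)) = 2*sqrt(51)*pi/153

Final answer: 2*sqrt(51)*pi/153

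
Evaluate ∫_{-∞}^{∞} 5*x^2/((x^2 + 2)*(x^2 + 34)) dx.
Let f(z) = 5*z^2/((z^2 + 2)*(z^2 + 34)). The denominator has no real zeros and deg Q - deg P = 2 ≥ 2, so the integral of f over the upper semicircle |z| = R tends to 0 as R → ∞. Closing the contour in the upper half-plane,
  ∫_{-∞}^{∞} f(x) dx = 2πi · Σ Res(f, z_k)  over the poles with Im z_k > 0.

Zeros of the denominator: z^2 + 34 = 0 gives z = ±sqrt(34)*I; z^2 + 2 = 0 gives z = ±sqrt(2)*I.
Upper half-plane: z = sqrt(2)*I, z = sqrt(34)*I (simple).

Each pole is a simple zero of Q(z) = z^4 + 36*z^2 + 68, so Res(f, z₀) = P(z₀)/Q'(z₀) with P(z) = 5*z^2, Q'(z) = 4*z^3 + 72*z:
  Res(f, sqrt(2)*I) = (-10)/(64*sqrt(2)*I) = 5*sqrt(2)*I/64
  Res(f, sqrt(34)*I) = (-170)/(-64*sqrt(34)*I) = -5*sqrt(34)*I/64

Sum of residues: 5*I*(-sqrt(34) + sqrt(2))/64
∫_{-∞}^{∞} f(x) dx = 2πi · (5*I*(-sqrt(34) + sqrt(2))/64) = 5*pi*(-sqrt(2) + sqrt(34))/32

Final answer: 5*pi*(-sqrt(2) + sqrt(34))/32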